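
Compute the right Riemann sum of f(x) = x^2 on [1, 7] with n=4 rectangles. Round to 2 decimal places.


Right Riemann sum uses right endpoints of each subinterval.
Interval: [1, 7], n = 4
dx = (7 - 1) / 4 = 3/2
Right endpoints: [5/2, 4, 11/2, 7]
f values: [25/4, 16, 121/4, 49]
Sum = dx * (sum of f values)
= 3/2 * 203/2
= 609/4 = 152.25

152.25


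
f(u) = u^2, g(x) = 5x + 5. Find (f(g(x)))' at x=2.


Using the chain rule: (f(g(x)))' = f'(g(x)) * g'(x)
First, find g(2):
g(2) = 5 * 2 + 5 = 15
Next, f'(u) = 2u
And g'(x) = 5
So f'(g(2)) * g'(2)
= 2 * 15 * 5
= 150

150


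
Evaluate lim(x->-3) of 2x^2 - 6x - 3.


Since polynomials are continuous, we use direct substitution.
lim(x->-3) of 2x^2 - 6x - 3
= 2 * (-3)^2 - 6 * (-3) - 3
= 18 + 18 - 3
= 33

33


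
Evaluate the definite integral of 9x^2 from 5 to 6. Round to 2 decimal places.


Find the antiderivative of 9x^2:
F(x) = 9/3 * x^3
Apply the Fundamental Theorem of Calculus:
F(6) - F(5)
= 9/3 * 6^3 - 9/3 * 5^3
= 9/3 * (216 - 125)
= 9/3 * 91
= 273 = 273.00

273.00


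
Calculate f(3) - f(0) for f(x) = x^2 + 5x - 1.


Net change = f(b) - f(a)
f(x) = x^2 + 5x - 1
Compute f(3):
f(3) = 1 * 3^2 + 5 * 3 - 1
= 9 + 15 - 1
= 23
Compute f(0):
f(0) = 1 * 0^2 + 5 * 0 - 1
= 0 + 0 - 1
= -1
Net change = 23 - (-1) = 24

24


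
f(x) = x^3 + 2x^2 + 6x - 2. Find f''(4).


First derivative:
f'(x) = 3x^2 + 4x + 6
Second derivative:
f''(x) = 6x + 4
Substitute x = 4:
f''(4) = 6 * 4 + 4
= 24 + 4
= 28

28


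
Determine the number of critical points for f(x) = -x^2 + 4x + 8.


Find where f'(x) = 0:
f'(x) = -2x + 4
Set f'(x) = 0:
-2x + 4 = 0
x = -4 / (-2) = 2
This is a linear equation in x, so there is exactly one solution.
Number of critical points: 1

1


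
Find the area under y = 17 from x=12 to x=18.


The area under a constant function y = 17 is a rectangle.
Width = 18 - 12 = 6
Height = 17
Area = width * height
= 6 * 17
= 102

102


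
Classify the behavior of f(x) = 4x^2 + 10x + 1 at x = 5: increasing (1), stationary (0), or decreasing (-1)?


Compute f'(x) to determine behavior:
f'(x) = 8x + 10
f'(5) = 8 * 5 + 10
= 40 + 10
= 50
Since f'(5) > 0, the function is increasing (1)

1


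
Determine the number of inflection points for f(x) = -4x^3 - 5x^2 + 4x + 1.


Inflection points occur where f''(x) = 0 and concavity changes.
f(x) = -4x^3 - 5x^2 + 4x + 1
f'(x) = -12x^2 - 10x + 4
f''(x) = -24x - 10
Set f''(x) = 0:
-24x - 10 = 0
x = 10 / (-24) = -5/12
Since f''(x) is linear (degree 1), it changes sign at this point.
Therefore there is exactly 1 inflection point.

1


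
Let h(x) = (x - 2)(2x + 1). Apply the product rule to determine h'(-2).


Let u(x) = x - 2 and v(x) = 2x + 1
u'(x) = 1
v'(x) = 2
Product rule: h'(x) = u'(x)*v(x) + u(x)*v'(x)
= 1 * (2x + 1) + (x - 2) * 2
At x = -2:
u(-2) = 1 * (-2) - 2 = -4
v(-2) = 2 * (-2) + 1 = -3
h'(-2) = 1 * (-3) + (-4) * 2
= -3 - 8
= -11

-11


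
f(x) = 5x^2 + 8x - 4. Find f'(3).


Differentiate term by term using power and sum rules:
f(x) = 5x^2 + 8x - 4
f'(x) = 10x + 8
Substitute x = 3:
f'(3) = 10 * 3 + 8
= 30 + 8
= 38

38


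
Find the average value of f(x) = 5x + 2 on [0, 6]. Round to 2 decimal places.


Average value = 1/(b-a) * integral from a to b of f(x) dx
First compute the integral of 5x + 2:
F(x) = (5/2)x^2 + 2x
F(6) = 5/2 * 36 + 2 * 6 = 102
F(0) = 5/2 * 0 + 2 * 0 = 0
Integral = 102 - 0 = 102
Average = 102 / (6 - 0) = 102 / 6
= 17 = 17.00

17.00


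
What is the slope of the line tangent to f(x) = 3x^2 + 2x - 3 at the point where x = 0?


The slope of the tangent line equals f'(x) at the point.
f(x) = 3x^2 + 2x - 3
f'(x) = 6x + 2
At x = 0:
f'(0) = 6 * 0 + 2
= 0 + 2
= 2

2


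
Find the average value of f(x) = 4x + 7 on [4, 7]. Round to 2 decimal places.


Average value = 1/(b-a) * integral from a to b of f(x) dx
First compute the integral of 4x + 7:
F(x) = 2x^2 + 7x
F(7) = 2 * 49 + 7 * 7 = 147
F(4) = 2 * 16 + 7 * 4 = 60
Integral = 147 - 60 = 87
Average = 87 / (7 - 4) = 87 / 3
= 29 = 29.00

29.00


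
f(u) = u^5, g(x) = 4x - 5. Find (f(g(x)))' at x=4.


Using the chain rule: (f(g(x)))' = f'(g(x)) * g'(x)
First, find g(4):
g(4) = 4 * 4 - 5 = 11
Next, f'(u) = 5u^4
And g'(x) = 4
So f'(g(4)) * g'(4)
= 5 * 11^4 * 4
= 5 * 14641 * 4
= 292820

292820


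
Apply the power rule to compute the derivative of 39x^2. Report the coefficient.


We apply the power rule: d/dx [ax^n] = a*n * x^(n-1)
d/dx [39x^2]
= 39 * 2 * x^(2-1)
= 78x
The coefficient is 78

78


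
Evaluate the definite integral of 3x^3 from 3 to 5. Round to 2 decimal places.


Find the antiderivative of 3x^3:
F(x) = 3/4 * x^4
Apply the Fundamental Theorem of Calculus:
F(5) - F(3)
= 3/4 * 5^4 - 3/4 * 3^4
= 3/4 * (625 - 81)
= 3/4 * 544
= 408 = 408.00

408.00


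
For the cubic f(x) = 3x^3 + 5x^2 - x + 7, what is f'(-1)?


Differentiate f(x) = 3x^3 + 5x^2 - x + 7 term by term:
f'(x) = 9x^2 + 10x - 1
Substitute x = -1:
f'(-1) = 9 * (-1)^2 + 10 * (-1) - 1
= 9 - 10 - 1
= -2

-2


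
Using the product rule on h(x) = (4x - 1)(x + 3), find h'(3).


Let u(x) = 4x - 1 and v(x) = x + 3
u'(x) = 4
v'(x) = 1
Product rule: h'(x) = u'(x)*v(x) + u(x)*v'(x)
= 4 * (x + 3) + (4x - 1) * 1
At x = 3:
u(3) = 4 * 3 - 1 = 11
v(3) = 1 * 3 + 3 = 6
h'(3) = 4 * 6 + 11 * 1
= 24 + 11
= 35

35


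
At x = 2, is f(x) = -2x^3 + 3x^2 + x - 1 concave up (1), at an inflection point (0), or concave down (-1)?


Concavity is determined by the sign of f''(x).
f(x) = -2x^3 + 3x^2 + x - 1
f'(x) = -6x^2 + 6x + 1
f''(x) = -12x + 6
f''(2) = -12 * 2 + 6
= -24 + 6
= -18
Since f''(2) < 0, the function is concave down (-1)

-1


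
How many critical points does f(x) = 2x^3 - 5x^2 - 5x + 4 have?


Find where f'(x) = 0:
f(x) = 2x^3 - 5x^2 - 5x + 4
f'(x) = 6x^2 - 10x - 5
This is a quadratic in x. Use the discriminant to count real roots.
Discriminant = (-10)^2 - 4 * 6 * (-5)
= 100 - (-120)
= 220
Since discriminant > 0, f'(x) = 0 has 2 real solutions.
Number of critical points: 2

2


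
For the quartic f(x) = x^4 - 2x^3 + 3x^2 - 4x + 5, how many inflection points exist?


Inflection points occur where f''(x) = 0 and concavity changes.
f(x) = x^4 - 2x^3 + 3x^2 - 4x + 5
f'(x) = 4x^3 - 6x^2 + 6x - 4
f''(x) = 12x^2 - 12x + 6
This is a quadratic in x. Use the discriminant to count real roots.
Discriminant = (-12)^2 - 4 * 12 * 6
= 144 - 288
= -144
Since discriminant < 0, f''(x) = 0 has no real solutions.
Number of inflection points: 0

0


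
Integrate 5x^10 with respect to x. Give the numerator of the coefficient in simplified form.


Apply the power rule for integration:
integral of ax^n dx = a/(n+1) * x^(n+1) + C
integral of 5x^10 dx
= 5/11 * x^11 + C
The coefficient in lowest terms is 5/11, and its numerator is 5

5


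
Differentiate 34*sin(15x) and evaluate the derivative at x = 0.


Apply the chain rule to differentiate 34*sin(15x):
d/dx [34*sin(15x)]
= 34 * cos(15x) * d/dx(15x)
= 34 * 15 * cos(15x)
= 510 * cos(15x)
Evaluate at x = 0:
= 510 * cos(0)
= 510 * 1
= 510

510


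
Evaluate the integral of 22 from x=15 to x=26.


The integral of a constant k over [a, b] equals k * (b - a).
integral from 15 to 26 of 22 dx
= 22 * (26 - 15)
= 22 * 11
= 242

242


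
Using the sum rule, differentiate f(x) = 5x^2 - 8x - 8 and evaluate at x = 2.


Differentiate term by term using power and sum rules:
f(x) = 5x^2 - 8x - 8
f'(x) = 10x - 8
Substitute x = 2:
f'(2) = 10 * 2 - 8
= 20 - 8
= 12

12


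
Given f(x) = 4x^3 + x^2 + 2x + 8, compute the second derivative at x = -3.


First derivative:
f'(x) = 12x^2 + 2x + 2
Second derivative:
f''(x) = 24x + 2
Substitute x = -3:
f''(-3) = 24 * (-3) + 2
= -72 + 2
= -70

-70


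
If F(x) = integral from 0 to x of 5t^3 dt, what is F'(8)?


By the Fundamental Theorem of Calculus (Part 1):
If F(x) = integral from 0 to x of f(t) dt, then F'(x) = f(x)
Here f(t) = 5t^3
So F'(x) = 5x^3
Evaluate at x = 8:
F'(8) = 5 * 8^3
= 5 * 512
= 2560

2560


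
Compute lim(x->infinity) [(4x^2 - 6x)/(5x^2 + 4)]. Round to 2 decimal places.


For limits at infinity with equal-degree polynomials,
we compare leading coefficients.
Numerator leading term: 4x^2
Denominator leading term: 5x^2
Divide both by x^2:
lim = (4 - 6/x) / (5 + 4/x^2)
As x -> infinity, the 1/x and 1/x^2 terms vanish:
= 4/5 = 0.80

0.80


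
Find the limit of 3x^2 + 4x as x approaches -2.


Since polynomials are continuous, we use direct substitution.
lim(x->-2) of 3x^2 + 4x
= 3 * (-2)^2 + 4 * (-2) + 0
= 12 - 8 + 0
= 4

4


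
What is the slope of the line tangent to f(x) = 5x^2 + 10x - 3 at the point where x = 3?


The slope of the tangent line equals f'(x) at the point.
f(x) = 5x^2 + 10x - 3
f'(x) = 10x + 10
At x = 3:
f'(3) = 10 * 3 + 10
= 30 + 10
= 40

40


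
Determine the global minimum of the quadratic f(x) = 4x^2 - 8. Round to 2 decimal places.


For a quadratic f(x) = ax^2 + bx + c with a > 0, the minimum is at the vertex.
Vertex x-coordinate: x = -b/(2a)
x = -(0) / (2 * 4)
x = 0/8 = 0
Substitute back to find the minimum value:
f(0) = 4 * 0^2 + 0 * 0 - 8
= 0 + 0 - 8
= -8 = -8.00

-8.00


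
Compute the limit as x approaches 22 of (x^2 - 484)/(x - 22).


Direct substitution gives 0/0, so we factor the numerator.
Factor: (x^2 - 484) = (x - 22)(x + 22)
Cancel the common factor (x - 22):
(x^2 - 484)/(x - 22) = (x + 22)
Now substitute x = 22:
= (22 + 22) = 44

44


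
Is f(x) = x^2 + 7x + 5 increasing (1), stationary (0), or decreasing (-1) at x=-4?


Compute f'(x) to determine behavior:
f'(x) = 2x + 7
f'(-4) = 2 * (-4) + 7
= -8 + 7
= -1
Since f'(-4) < 0, the function is decreasing (-1)

-1


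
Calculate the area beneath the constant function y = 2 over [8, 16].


The area under a constant function y = 2 is a rectangle.
Width = 16 - 8 = 8
Height = 2
Area = width * height
= 8 * 2
= 16

16


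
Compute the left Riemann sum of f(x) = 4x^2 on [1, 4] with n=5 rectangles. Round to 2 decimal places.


Left Riemann sum uses left endpoints of each subinterval.
Interval: [1, 4], n = 5
dx = (4 - 1) / 5 = 3/5
Left endpoints: [1, 8/5, 11/5, 14/5, 17/5]
f values: [4, 256/25, 484/25, 784/25, 1156/25]
Sum = dx * (sum of f values)
= 3/5 * 556/5
= 1668/25 = 66.72

66.72


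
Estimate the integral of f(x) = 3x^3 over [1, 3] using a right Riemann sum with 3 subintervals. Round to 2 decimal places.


Right Riemann sum uses right endpoints of each subinterval.
Interval: [1, 3], n = 3
dx = (3 - 1) / 3 = 2/3
Right endpoints: [5/3, 7/3, 3]
f values: [125/9, 343/9, 81]
Sum = dx * (sum of f values)
= 2/3 * 133
= 266/3 ≈ 88.67

88.67


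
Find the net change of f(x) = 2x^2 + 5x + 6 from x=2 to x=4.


Net change = f(b) - f(a)
f(x) = 2x^2 + 5x + 6
Compute f(4):
f(4) = 2 * 4^2 + 5 * 4 + 6
= 32 + 20 + 6
= 58
Compute f(2):
f(2) = 2 * 2^2 + 5 * 2 + 6
= 8 + 10 + 6
= 24
Net change = 58 - 24 = 34

34


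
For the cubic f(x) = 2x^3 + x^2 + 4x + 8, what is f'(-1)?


Differentiate f(x) = 2x^3 + x^2 + 4x + 8 term by term:
f'(x) = 6x^2 + 2x + 4
Substitute x = -1:
f'(-1) = 6 * (-1)^2 + 2 * (-1) + 4
= 6 - 2 + 4
= 8

8


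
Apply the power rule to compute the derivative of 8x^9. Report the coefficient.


We apply the power rule: d/dx [ax^n] = a*n * x^(n-1)
d/dx [8x^9]
= 8 * 9 * x^(9-1)
= 72x^8
The coefficient is 72

72


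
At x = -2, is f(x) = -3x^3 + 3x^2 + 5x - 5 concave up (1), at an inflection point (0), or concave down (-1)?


Concavity is determined by the sign of f''(x).
f(x) = -3x^3 + 3x^2 + 5x - 5
f'(x) = -9x^2 + 6x + 5
f''(x) = -18x + 6
f''(-2) = -18 * (-2) + 6
= 36 + 6
= 42
Since f''(-2) > 0, the function is concave up (1)

1


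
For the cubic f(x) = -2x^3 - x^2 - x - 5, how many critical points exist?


Find where f'(x) = 0:
f(x) = -2x^3 - x^2 - x - 5
f'(x) = -6x^2 - 2x - 1
This is a quadratic in x. Use the discriminant to count real roots.
Discriminant = (-2)^2 - 4 * (-6) * (-1)
= 4 - 24
= -20
Since discriminant < 0, f'(x) = 0 has no real solutions.
Number of critical points: 0

0


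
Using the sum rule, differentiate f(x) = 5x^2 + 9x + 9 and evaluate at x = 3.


Differentiate term by term using power and sum rules:
f(x) = 5x^2 + 9x + 9
f'(x) = 10x + 9
Substitute x = 3:
f'(3) = 10 * 3 + 9
= 30 + 9
= 39

39


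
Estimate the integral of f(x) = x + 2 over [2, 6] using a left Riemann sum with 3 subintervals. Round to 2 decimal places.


Left Riemann sum uses left endpoints of each subinterval.
Interval: [2, 6], n = 3
dx = (6 - 2) / 3 = 4/3
Left endpoints: [2, 10/3, 14/3]
f values: [4, 16/3, 20/3]
Sum = dx * (sum of f values)
= 4/3 * 16
= 64/3 ≈ 21.33

21.33


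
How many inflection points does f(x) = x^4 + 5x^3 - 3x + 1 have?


Inflection points occur where f''(x) = 0 and concavity changes.
f(x) = x^4 + 5x^3 - 3x + 1
f'(x) = 4x^3 + 15x^2 - 3
f''(x) = 12x^2 + 30x
This is a quadratic in x. Use the discriminant to count real roots.
Discriminant = (30)^2 - 4 * 12 * 0
= 900 - 0
= 900
Since discriminant > 0, f''(x) = 0 has 2 distinct real solutions.
A quadratic with two distinct real roots changes sign at each root, so concavity changes at both.
Number of inflection points: 2

2


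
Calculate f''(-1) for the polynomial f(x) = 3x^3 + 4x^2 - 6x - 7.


First derivative:
f'(x) = 9x^2 + 8x - 6
Second derivative:
f''(x) = 18x + 8
Substitute x = -1:
f''(-1) = 18 * (-1) + 8
= -18 + 8
= -10

-10


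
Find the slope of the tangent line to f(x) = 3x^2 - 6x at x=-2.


The slope of the tangent line equals f'(x) at the point.
f(x) = 3x^2 - 6x
f'(x) = 6x - 6
At x = -2:
f'(-2) = 6 * (-2) - 6
= -12 - 6
= -18

-18


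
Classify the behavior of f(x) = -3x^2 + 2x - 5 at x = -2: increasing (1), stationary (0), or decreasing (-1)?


Compute f'(x) to determine behavior:
f'(x) = -6x + 2
f'(-2) = -6 * (-2) + 2
= 12 + 2
= 14
Since f'(-2) > 0, the function is increasing (1)

1


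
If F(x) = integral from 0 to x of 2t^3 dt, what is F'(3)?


By the Fundamental Theorem of Calculus (Part 1):
If F(x) = integral from 0 to x of f(t) dt, then F'(x) = f(x)
Here f(t) = 2t^3
So F'(x) = 2x^3
Evaluate at x = 3:
F'(3) = 2 * 3^3
= 2 * 27
= 54

54


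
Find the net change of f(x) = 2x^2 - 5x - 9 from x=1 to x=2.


Net change = f(b) - f(a)
f(x) = 2x^2 - 5x - 9
Compute f(2):
f(2) = 2 * 2^2 - 5 * 2 - 9
= 8 - 10 - 9
= -11
Compute f(1):
f(1) = 2 * 1^2 - 5 * 1 - 9
= 2 - 5 - 9
= -12
Net change = -11 - (-12) = 1

1


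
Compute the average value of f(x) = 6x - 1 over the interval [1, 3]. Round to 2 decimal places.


Average value = 1/(b-a) * integral from a to b of f(x) dx
First compute the integral of 6x - 1:
F(x) = 3x^2 - x
F(3) = 3 * 9 - 1 * 3 = 24
F(1) = 3 * 1 - 1 * 1 = 2
Integral = 24 - 2 = 22
Average = 22 / (3 - 1) = 22 / 2
= 11 = 11.00

11.00


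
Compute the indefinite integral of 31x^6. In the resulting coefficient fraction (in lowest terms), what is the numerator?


Apply the power rule for integration:
integral of ax^n dx = a/(n+1) * x^(n+1) + C
integral of 31x^6 dx
= 31/7 * x^7 + C
The coefficient in lowest terms is 31/7, and its numerator is 31

31


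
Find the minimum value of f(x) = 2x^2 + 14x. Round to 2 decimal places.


For a quadratic f(x) = ax^2 + bx + c with a > 0, the minimum is at the vertex.
Vertex x-coordinate: x = -b/(2a)
x = -(14) / (2 * 2)
x = -14/4 = -7/2
Substitute back to find the minimum value:
f(-7/2) = 2 * (-7/2)^2 + 14 * (-7/2) + 0
= 49/2 - 49 + 0
= -49/2 = -24.50

-24.50


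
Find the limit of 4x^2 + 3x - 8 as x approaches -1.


Since polynomials are continuous, we use direct substitution.
lim(x->-1) of 4x^2 + 3x - 8
= 4 * (-1)^2 + 3 * (-1) - 8
= 4 - 3 - 8
= -7

-7


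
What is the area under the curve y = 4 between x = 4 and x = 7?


The area under a constant function y = 4 is a rectangle.
Width = 7 - 4 = 3
Height = 4
Area = width * height
= 3 * 4
= 12

12


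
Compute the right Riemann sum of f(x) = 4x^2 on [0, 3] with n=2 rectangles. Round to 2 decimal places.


Right Riemann sum uses right endpoints of each subinterval.
Interval: [0, 3], n = 2
dx = (3 - 0) / 2 = 3/2
Right endpoints: [3/2, 3]
f values: [9, 36]
Sum = dx * (sum of f values)
= 3/2 * 45
= 135/2 = 67.50

67.50


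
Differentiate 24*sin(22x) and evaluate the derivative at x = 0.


Apply the chain rule to differentiate 24*sin(22x):
d/dx [24*sin(22x)]
= 24 * cos(22x) * d/dx(22x)
= 24 * 22 * cos(22x)
= 528 * cos(22x)
Evaluate at x = 0:
= 528 * cos(0)
= 528 * 1
= 528

528


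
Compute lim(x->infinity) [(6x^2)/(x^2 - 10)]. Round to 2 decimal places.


For limits at infinity with equal-degree polynomials,
we compare leading coefficients.
Numerator leading term: 6x^2
Denominator leading term: x^2
Divide both by x^2:
lim = (6) / (1 - 10/x^2)
As x -> infinity, the 1/x and 1/x^2 terms vanish:
= 6/1 = 6 = 6.00

6.00


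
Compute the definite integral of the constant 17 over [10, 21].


The integral of a constant k over [a, b] equals k * (b - a).
integral from 10 to 21 of 17 dx
= 17 * (21 - 10)
= 17 * 11
= 187

187


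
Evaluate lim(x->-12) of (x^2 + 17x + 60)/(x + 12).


Direct substitution gives 0/0, so we factor the numerator.
Factor: (x^2 + 17x + 60) = (x + 12)(x + 5)
Cancel the common factor (x + 12):
(x^2 + 17x + 60)/(x + 12) = (x + 5)
Now substitute x = -12:
= (-12) - (-5) = -7

-7


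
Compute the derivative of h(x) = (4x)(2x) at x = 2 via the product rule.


Let u(x) = 4x and v(x) = 2x
u'(x) = 4
v'(x) = 2
Product rule: h'(x) = u'(x)*v(x) + u(x)*v'(x)
= 4 * (2x) + (4x) * 2
At x = 2:
u(2) = 4 * 2 + 0 = 8
v(2) = 2 * 2 + 0 = 4
h'(2) = 4 * 4 + 8 * 2
= 16 + 16
= 32

32


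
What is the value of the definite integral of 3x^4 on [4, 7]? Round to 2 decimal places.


Find the antiderivative of 3x^4:
F(x) = 3/5 * x^5
Apply the Fundamental Theorem of Calculus:
F(7) - F(4)
= 3/5 * 7^5 - 3/5 * 4^5
= 3/5 * (16807 - 1024)
= 3/5 * 15783
= 47349/5 = 9469.80

9469.80


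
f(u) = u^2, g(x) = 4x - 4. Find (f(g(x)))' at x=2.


Using the chain rule: (f(g(x)))' = f'(g(x)) * g'(x)
First, find g(2):
g(2) = 4 * 2 - 4 = 4
Next, f'(u) = 2u
And g'(x) = 4
So f'(g(2)) * g'(2)
= 2 * 4 * 4
= 32

32


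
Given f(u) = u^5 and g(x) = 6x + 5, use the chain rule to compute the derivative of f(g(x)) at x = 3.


Using the chain rule: (f(g(x)))' = f'(g(x)) * g'(x)
First, find g(3):
g(3) = 6 * 3 + 5 = 23
Next, f'(u) = 5u^4
And g'(x) = 6
So f'(g(3)) * g'(3)
= 5 * 23^4 * 6
= 5 * 279841 * 6
= 8395230

8395230


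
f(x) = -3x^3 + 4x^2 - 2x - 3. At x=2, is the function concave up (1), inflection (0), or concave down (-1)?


Concavity is determined by the sign of f''(x).
f(x) = -3x^3 + 4x^2 - 2x - 3
f'(x) = -9x^2 + 8x - 2
f''(x) = -18x + 8
f''(2) = -18 * 2 + 8
= -36 + 8
= -28
Since f''(2) < 0, the function is concave down (-1)

-1


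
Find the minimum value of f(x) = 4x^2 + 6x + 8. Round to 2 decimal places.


For a quadratic f(x) = ax^2 + bx + c with a > 0, the minimum is at the vertex.
Vertex x-coordinate: x = -b/(2a)
x = -(6) / (2 * 4)
x = -6/8 = -3/4
Substitute back to find the minimum value:
f(-3/4) = 4 * (-3/4)^2 + 6 * (-3/4) + 8
= 9/4 - 9/2 + 8
= 23/4 = 5.75

5.75


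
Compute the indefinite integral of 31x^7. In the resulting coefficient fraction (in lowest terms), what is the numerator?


Apply the power rule for integration:
integral of ax^n dx = a/(n+1) * x^(n+1) + C
integral of 31x^7 dx
= 31/8 * x^8 + C
The coefficient in lowest terms is 31/8, and its numerator is 31

31


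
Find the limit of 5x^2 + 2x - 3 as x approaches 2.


Since polynomials are continuous, we use direct substitution.
lim(x->2) of 5x^2 + 2x - 3
= 5 * 2^2 + 2 * 2 - 3
= 20 + 4 - 3
= 21

21


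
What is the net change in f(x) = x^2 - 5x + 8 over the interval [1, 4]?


Net change = f(b) - f(a)
f(x) = x^2 - 5x + 8
Compute f(4):
f(4) = 1 * 4^2 - 5 * 4 + 8
= 16 - 20 + 8
= 4
Compute f(1):
f(1) = 1 * 1^2 - 5 * 1 + 8
= 1 - 5 + 8
= 4
Net change = 4 - 4 = 0

0


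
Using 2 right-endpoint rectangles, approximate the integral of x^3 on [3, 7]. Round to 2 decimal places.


Right Riemann sum uses right endpoints of each subinterval.
Interval: [3, 7], n = 2
dx = (7 - 3) / 2 = 2
Right endpoints: [5, 7]
f values: [125, 343]
Sum = dx * (sum of f values)
= 2 * 468
= 936 = 936.00

936.00


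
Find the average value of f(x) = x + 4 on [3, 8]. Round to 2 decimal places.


Average value = 1/(b-a) * integral from a to b of f(x) dx
First compute the integral of x + 4:
F(x) = (1/2)x^2 + 4x
F(8) = 1/2 * 64 + 4 * 8 = 64
F(3) = 1/2 * 9 + 4 * 3 = 33/2
Integral = 64 - 33/2 = 95/2
Average = (95/2) / (8 - 3) = (95/2) / 5
= 19/2 = 9.50

9.50


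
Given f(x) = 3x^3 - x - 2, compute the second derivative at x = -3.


First derivative:
f'(x) = 9x^2 - 1
Second derivative:
f''(x) = 18x
Substitute x = -3:
f''(-3) = 18 * (-3) + 0
= -54 + 0
= -54

-54


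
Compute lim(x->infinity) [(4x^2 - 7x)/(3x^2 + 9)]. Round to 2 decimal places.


For limits at infinity with equal-degree polynomials,
we compare leading coefficients.
Numerator leading term: 4x^2
Denominator leading term: 3x^2
Divide both by x^2:
lim = (4 - 7/x) / (3 + 9/x^2)
As x -> infinity, the 1/x and 1/x^2 terms vanish:
= 4/3 ≈ 1.33

1.33


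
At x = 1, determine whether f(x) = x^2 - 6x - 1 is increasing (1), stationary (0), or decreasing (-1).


Compute f'(x) to determine behavior:
f'(x) = 2x - 6
f'(1) = 2 * 1 - 6
= 2 - 6
= -4
Since f'(1) < 0, the function is decreasing (-1)

-1


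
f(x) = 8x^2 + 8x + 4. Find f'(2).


Differentiate term by term using power and sum rules:
f(x) = 8x^2 + 8x + 4
f'(x) = 16x + 8
Substitute x = 2:
f'(2) = 16 * 2 + 8
= 32 + 8
= 40

40


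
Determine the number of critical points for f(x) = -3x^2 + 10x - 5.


Find where f'(x) = 0:
f'(x) = -6x + 10
Set f'(x) = 0:
-6x + 10 = 0
x = -10 / (-6) = 5/3
This is a linear equation in x, so there is exactly one solution.
Number of critical points: 1

1


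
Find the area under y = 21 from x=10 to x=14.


The area under a constant function y = 21 is a rectangle.
Width = 14 - 10 = 4
Height = 21
Area = width * height
= 4 * 21
= 84

84


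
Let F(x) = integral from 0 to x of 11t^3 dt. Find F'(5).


By the Fundamental Theorem of Calculus (Part 1):
If F(x) = integral from 0 to x of f(t) dt, then F'(x) = f(x)
Here f(t) = 11t^3
So F'(x) = 11x^3
Evaluate at x = 5:
F'(5) = 11 * 5^3
= 11 * 125
= 1375

1375


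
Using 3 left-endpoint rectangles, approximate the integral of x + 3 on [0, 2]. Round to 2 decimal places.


Left Riemann sum uses left endpoints of each subinterval.
Interval: [0, 2], n = 3
dx = (2 - 0) / 3 = 2/3
Left endpoints: [0, 2/3, 4/3]
f values: [3, 11/3, 13/3]
Sum = dx * (sum of f values)
= 2/3 * 11
= 22/3 ≈ 7.33

7.33


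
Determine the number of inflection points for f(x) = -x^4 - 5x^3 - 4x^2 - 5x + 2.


Inflection points occur where f''(x) = 0 and concavity changes.
f(x) = -x^4 - 5x^3 - 4x^2 - 5x + 2
f'(x) = -4x^3 - 15x^2 - 8x - 5
f''(x) = -12x^2 - 30x - 8
This is a quadratic in x. Use the discriminant to count real roots.
Discriminant = (-30)^2 - 4 * (-12) * (-8)
= 900 - 384
= 516
Since discriminant > 0, f''(x) = 0 has 2 distinct real solutions.
A quadratic with two distinct real roots changes sign at each root, so concavity changes at both.
Number of inflection points: 2

2


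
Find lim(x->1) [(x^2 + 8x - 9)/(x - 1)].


Direct substitution gives 0/0, so we factor the numerator.
Factor: (x^2 + 8x - 9) = (x - 1)(x + 9)
Cancel the common factor (x - 1):
(x^2 + 8x - 9)/(x - 1) = (x + 9)
Now substitute x = 1:
= (1) - (-9) = 10

10


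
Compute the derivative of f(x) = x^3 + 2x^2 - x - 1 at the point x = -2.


Differentiate f(x) = x^3 + 2x^2 - x - 1 term by term:
f'(x) = 3x^2 + 4x - 1
Substitute x = -2:
f'(-2) = 3 * (-2)^2 + 4 * (-2) - 1
= 12 - 8 - 1
= 3

3


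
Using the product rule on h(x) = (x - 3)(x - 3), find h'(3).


Let u(x) = x - 3 and v(x) = x - 3
u'(x) = 1
v'(x) = 1
Product rule: h'(x) = u'(x)*v(x) + u(x)*v'(x)
= 1 * (x - 3) + (x - 3) * 1
At x = 3:
u(3) = 1 * 3 - 3 = 0
v(3) = 1 * 3 - 3 = 0
h'(3) = 1 * 0 + 0 * 1
= 0 + 0
= 0

0


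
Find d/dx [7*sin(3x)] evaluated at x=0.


Apply the chain rule to differentiate 7*sin(3x):
d/dx [7*sin(3x)]
= 7 * cos(3x) * d/dx(3x)
= 7 * 3 * cos(3x)
= 21 * cos(3x)
Evaluate at x = 0:
= 21 * cos(0)
= 21 * 1
= 21

21


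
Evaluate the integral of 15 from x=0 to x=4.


The integral of a constant k over [a, b] equals k * (b - a).
integral from 0 to 4 of 15 dx
= 15 * (4 - 0)
= 15 * 4
= 60

60


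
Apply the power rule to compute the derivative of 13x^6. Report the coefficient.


We apply the power rule: d/dx [ax^n] = a*n * x^(n-1)
d/dx [13x^6]
= 13 * 6 * x^(6-1)
= 78x^5
The coefficient is 78

78


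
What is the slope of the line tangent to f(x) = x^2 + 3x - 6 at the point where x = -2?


The slope of the tangent line equals f'(x) at the point.
f(x) = x^2 + 3x - 6
f'(x) = 2x + 3
At x = -2:
f'(-2) = 2 * (-2) + 3
= -4 + 3
= -1

-1


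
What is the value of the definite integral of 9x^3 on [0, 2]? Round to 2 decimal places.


Find the antiderivative of 9x^3:
F(x) = 9/4 * x^4
Apply the Fundamental Theorem of Calculus:
F(2) - F(0)
= 9/4 * 2^4 - 9/4 * 0^4
= 9/4 * (16 - 0)
= 9/4 * 16
= 36 = 36.00

36.00


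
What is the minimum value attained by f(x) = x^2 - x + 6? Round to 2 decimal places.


For a quadratic f(x) = ax^2 + bx + c with a > 0, the minimum is at the vertex.
Vertex x-coordinate: x = -b/(2a)
x = -(-1) / (2 * 1)
x = 1/2
Substitute back to find the minimum value:
f(1/2) = 1 * (1/2)^2 - 1 * (1/2) + 6
= 1/4 - 1/2 + 6
= 23/4 = 5.75

5.75


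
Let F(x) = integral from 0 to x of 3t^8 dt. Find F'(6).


By the Fundamental Theorem of Calculus (Part 1):
If F(x) = integral from 0 to x of f(t) dt, then F'(x) = f(x)
Here f(t) = 3t^8
So F'(x) = 3x^8
Evaluate at x = 6:
F'(6) = 3 * 6^8
= 3 * 1679616
= 5038848

5038848


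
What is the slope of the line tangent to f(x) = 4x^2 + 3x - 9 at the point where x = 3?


The slope of the tangent line equals f'(x) at the point.
f(x) = 4x^2 + 3x - 9
f'(x) = 8x + 3
At x = 3:
f'(3) = 8 * 3 + 3
= 24 + 3
= 27

27


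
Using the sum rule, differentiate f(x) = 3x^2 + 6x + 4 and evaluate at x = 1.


Differentiate term by term using power and sum rules:
f(x) = 3x^2 + 6x + 4
f'(x) = 6x + 6
Substitute x = 1:
f'(1) = 6 * 1 + 6
= 6 + 6
= 12

12


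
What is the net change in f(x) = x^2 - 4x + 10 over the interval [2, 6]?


Net change = f(b) - f(a)
f(x) = x^2 - 4x + 10
Compute f(6):
f(6) = 1 * 6^2 - 4 * 6 + 10
= 36 - 24 + 10
= 22
Compute f(2):
f(2) = 1 * 2^2 - 4 * 2 + 10
= 4 - 8 + 10
= 6
Net change = 22 - 6 = 16

16


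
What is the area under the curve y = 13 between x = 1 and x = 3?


The area under a constant function y = 13 is a rectangle.
Width = 3 - 1 = 2
Height = 13
Area = width * height
= 2 * 13
= 26

26


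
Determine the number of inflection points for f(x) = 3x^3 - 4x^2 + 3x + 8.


Inflection points occur where f''(x) = 0 and concavity changes.
f(x) = 3x^3 - 4x^2 + 3x + 8
f'(x) = 9x^2 - 8x + 3
f''(x) = 18x - 8
Set f''(x) = 0:
18x - 8 = 0
x = 8 / 18 = 4/9
Since f''(x) is linear (degree 1), it changes sign at this point.
Therefore there is exactly 1 inflection point.

1


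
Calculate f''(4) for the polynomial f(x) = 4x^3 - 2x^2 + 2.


First derivative:
f'(x) = 12x^2 - 4x
Second derivative:
f''(x) = 24x - 4
Substitute x = 4:
f''(4) = 24 * 4 - 4
= 96 - 4
= 92

92


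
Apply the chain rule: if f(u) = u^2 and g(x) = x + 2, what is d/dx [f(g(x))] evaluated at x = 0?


Using the chain rule: (f(g(x)))' = f'(g(x)) * g'(x)
First, find g(0):
g(0) = 1 * 0 + 2 = 2
Next, f'(u) = 2u
And g'(x) = 1
So f'(g(0)) * g'(0)
= 2 * 2 * 1
= 4

4


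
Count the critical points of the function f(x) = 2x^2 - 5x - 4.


Find where f'(x) = 0:
f'(x) = 4x - 5
Set f'(x) = 0:
4x - 5 = 0
x = 5 / 4 = 5/4
This is a linear equation in x, so there is exactly one solution.
Number of critical points: 1

1


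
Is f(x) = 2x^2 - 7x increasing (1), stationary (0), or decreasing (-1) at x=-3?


Compute f'(x) to determine behavior:
f'(x) = 4x - 7
f'(-3) = 4 * (-3) - 7
= -12 - 7
= -19
Since f'(-3) < 0, the function is decreasing (-1)

-1


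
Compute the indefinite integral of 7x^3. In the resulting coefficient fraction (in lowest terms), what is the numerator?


Apply the power rule for integration:
integral of ax^n dx = a/(n+1) * x^(n+1) + C
integral of 7x^3 dx
= 7/4 * x^4 + C
The coefficient in lowest terms is 7/4, and its numerator is 7

7


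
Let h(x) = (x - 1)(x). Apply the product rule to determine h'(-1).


Let u(x) = x - 1 and v(x) = x
u'(x) = 1
v'(x) = 1
Product rule: h'(x) = u'(x)*v(x) + u(x)*v'(x)
= 1 * (x) + (x - 1) * 1
At x = -1:
u(-1) = 1 * (-1) - 1 = -2
v(-1) = 1 * (-1) + 0 = -1
h'(-1) = 1 * (-1) + (-2) * 1
= -1 - 2
= -3

-3


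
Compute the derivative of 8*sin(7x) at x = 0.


Apply the chain rule to differentiate 8*sin(7x):
d/dx [8*sin(7x)]
= 8 * cos(7x) * d/dx(7x)
= 8 * 7 * cos(7x)
= 56 * cos(7x)
Evaluate at x = 0:
= 56 * cos(0)
= 56 * 1
= 56

56


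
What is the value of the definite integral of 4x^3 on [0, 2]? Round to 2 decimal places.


Find the antiderivative of 4x^3:
F(x) = 4/4 * x^4
Apply the Fundamental Theorem of Calculus:
F(2) - F(0)
= 4/4 * 2^4 - 4/4 * 0^4
= 4/4 * (16 - 0)
= 4/4 * 16
= 16 = 16.00

16.00


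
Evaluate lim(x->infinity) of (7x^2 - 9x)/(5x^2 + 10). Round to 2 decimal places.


For limits at infinity with equal-degree polynomials,
we compare leading coefficients.
Numerator leading term: 7x^2
Denominator leading term: 5x^2
Divide both by x^2:
lim = (7 - 9/x) / (5 + 10/x^2)
As x -> infinity, the 1/x and 1/x^2 terms vanish:
= 7/5 = 1.40

1.40


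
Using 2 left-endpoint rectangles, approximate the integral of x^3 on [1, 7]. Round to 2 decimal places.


Left Riemann sum uses left endpoints of each subinterval.
Interval: [1, 7], n = 2
dx = (7 - 1) / 2 = 3
Left endpoints: [1, 4]
f values: [1, 64]
Sum = dx * (sum of f values)
= 3 * 65
= 195 = 195.00

195.00


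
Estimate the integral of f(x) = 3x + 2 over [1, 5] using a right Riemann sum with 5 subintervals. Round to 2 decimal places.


Right Riemann sum uses right endpoints of each subinterval.
Interval: [1, 5], n = 5
dx = (5 - 1) / 5 = 4/5
Right endpoints: [9/5, 13/5, 17/5, 21/5, 5]
f values: [37/5, 49/5, 61/5, 73/5, 17]
Sum = dx * (sum of f values)
= 4/5 * 61
= 244/5 = 48.80

48.80


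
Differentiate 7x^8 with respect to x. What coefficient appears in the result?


We apply the power rule: d/dx [ax^n] = a*n * x^(n-1)
d/dx [7x^8]
= 7 * 8 * x^(8-1)
= 56x^7
The coefficient is 56

56


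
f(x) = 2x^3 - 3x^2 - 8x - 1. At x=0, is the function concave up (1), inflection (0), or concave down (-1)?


Concavity is determined by the sign of f''(x).
f(x) = 2x^3 - 3x^2 - 8x - 1
f'(x) = 6x^2 - 6x - 8
f''(x) = 12x - 6
f''(0) = 12 * 0 - 6
= 0 - 6
= -6
Since f''(0) < 0, the function is concave down (-1)

-1


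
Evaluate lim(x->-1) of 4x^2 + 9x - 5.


Since polynomials are continuous, we use direct substitution.
lim(x->-1) of 4x^2 + 9x - 5
= 4 * (-1)^2 + 9 * (-1) - 5
= 4 - 9 - 5
= -10

-10


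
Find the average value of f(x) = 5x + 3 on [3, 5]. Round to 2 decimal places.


Average value = 1/(b-a) * integral from a to b of f(x) dx
First compute the integral of 5x + 3:
F(x) = (5/2)x^2 + 3x
F(5) = 5/2 * 25 + 3 * 5 = 155/2
F(3) = 5/2 * 9 + 3 * 3 = 63/2
Integral = 155/2 - 63/2 = 46
Average = 46 / (5 - 3) = 46 / 2
= 23 = 23.00

23.00


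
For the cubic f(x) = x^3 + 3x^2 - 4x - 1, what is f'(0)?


Differentiate f(x) = x^3 + 3x^2 - 4x - 1 term by term:
f'(x) = 3x^2 + 6x - 4
Substitute x = 0:
f'(0) = 3 * 0^2 + 6 * 0 - 4
= 0 + 0 - 4
= -4

-4


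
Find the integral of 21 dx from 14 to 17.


The integral of a constant k over [a, b] equals k * (b - a).
integral from 14 to 17 of 21 dx
= 21 * (17 - 14)
= 21 * 3
= 63

63


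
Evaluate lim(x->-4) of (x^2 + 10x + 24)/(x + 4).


Direct substitution gives 0/0, so we factor the numerator.
Factor: (x^2 + 10x + 24) = (x + 4)(x + 6)
Cancel the common factor (x + 4):
(x^2 + 10x + 24)/(x + 4) = (x + 6)
Now substitute x = -4:
= (-4) - (-6) = 2

2


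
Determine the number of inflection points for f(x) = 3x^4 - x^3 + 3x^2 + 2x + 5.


Inflection points occur where f''(x) = 0 and concavity changes.
f(x) = 3x^4 - x^3 + 3x^2 + 2x + 5
f'(x) = 12x^3 - 3x^2 + 6x + 2
f''(x) = 36x^2 - 6x + 6
This is a quadratic in x. Use the discriminant to count real roots.
Discriminant = (-6)^2 - 4 * 36 * 6
= 36 - 864
= -828
Since discriminant < 0, f''(x) = 0 has no real solutions.
Number of inflection points: 0

0


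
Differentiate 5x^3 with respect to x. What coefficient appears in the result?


We apply the power rule: d/dx [ax^n] = a*n * x^(n-1)
d/dx [5x^3]
= 5 * 3 * x^(3-1)
= 15x^2
The coefficient is 15

15


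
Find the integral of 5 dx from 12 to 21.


The integral of a constant k over [a, b] equals k * (b - a).
integral from 12 to 21 of 5 dx
= 5 * (21 - 12)
= 5 * 9
= 45

45


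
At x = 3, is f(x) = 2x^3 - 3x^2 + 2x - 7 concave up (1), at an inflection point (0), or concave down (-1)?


Concavity is determined by the sign of f''(x).
f(x) = 2x^3 - 3x^2 + 2x - 7
f'(x) = 6x^2 - 6x + 2
f''(x) = 12x - 6
f''(3) = 12 * 3 - 6
= 36 - 6
= 30
Since f''(3) > 0, the function is concave up (1)

1


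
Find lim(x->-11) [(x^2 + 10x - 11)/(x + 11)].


Direct substitution gives 0/0, so we factor the numerator.
Factor: (x^2 + 10x - 11) = (x + 11)(x - 1)
Cancel the common factor (x + 11):
(x^2 + 10x - 11)/(x + 11) = (x - 1)
Now substitute x = -11:
= (-11) - (1) = -12

-12


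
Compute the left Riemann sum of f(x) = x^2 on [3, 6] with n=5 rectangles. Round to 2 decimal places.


Left Riemann sum uses left endpoints of each subinterval.
Interval: [3, 6], n = 5
dx = (6 - 3) / 5 = 3/5
Left endpoints: [3, 18/5, 21/5, 24/5, 27/5]
f values: [9, 324/25, 441/25, 576/25, 729/25]
Sum = dx * (sum of f values)
= 3/5 * 459/5
= 1377/25 = 55.08

55.08


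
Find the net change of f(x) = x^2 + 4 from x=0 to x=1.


Net change = f(b) - f(a)
f(x) = x^2 + 4
Compute f(1):
f(1) = 1 * 1^2 + 0 * 1 + 4
= 1 + 0 + 4
= 5
Compute f(0):
f(0) = 1 * 0^2 + 0 * 0 + 4
= 0 + 0 + 4
= 4
Net change = 5 - 4 = 1

1


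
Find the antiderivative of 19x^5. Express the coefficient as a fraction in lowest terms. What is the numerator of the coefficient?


Apply the power rule for integration:
integral of ax^n dx = a/(n+1) * x^(n+1) + C
integral of 19x^5 dx
= 19/6 * x^6 + C
The coefficient in lowest terms is 19/6, and its numerator is 19

19


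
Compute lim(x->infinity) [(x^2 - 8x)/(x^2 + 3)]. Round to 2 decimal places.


For limits at infinity with equal-degree polynomials,
we compare leading coefficients.
Numerator leading term: x^2
Denominator leading term: x^2
Divide both by x^2:
lim = (1 - 8/x) / (1 + 3/x^2)
As x -> infinity, the 1/x and 1/x^2 terms vanish:
= 1/1 = 1 = 1.00

1.00


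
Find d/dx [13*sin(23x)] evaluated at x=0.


Apply the chain rule to differentiate 13*sin(23x):
d/dx [13*sin(23x)]
= 13 * cos(23x) * d/dx(23x)
= 13 * 23 * cos(23x)
= 299 * cos(23x)
Evaluate at x = 0:
= 299 * cos(0)
= 299 * 1
= 299

299


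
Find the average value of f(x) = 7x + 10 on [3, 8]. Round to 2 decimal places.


Average value = 1/(b-a) * integral from a to b of f(x) dx
First compute the integral of 7x + 10:
F(x) = (7/2)x^2 + 10x
F(8) = 7/2 * 64 + 10 * 8 = 304
F(3) = 7/2 * 9 + 10 * 3 = 123/2
Integral = 304 - 123/2 = 485/2
Average = (485/2) / (8 - 3) = (485/2) / 5
= 97/2 = 48.50

48.50


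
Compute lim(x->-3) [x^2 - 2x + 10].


Since polynomials are continuous, we use direct substitution.
lim(x->-3) of x^2 - 2x + 10
= 1 * (-3)^2 - 2 * (-3) + 10
= 9 + 6 + 10
= 25

25


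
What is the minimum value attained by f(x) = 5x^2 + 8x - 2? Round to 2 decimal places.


For a quadratic f(x) = ax^2 + bx + c with a > 0, the minimum is at the vertex.
Vertex x-coordinate: x = -b/(2a)
x = -(8) / (2 * 5)
x = -8/10 = -4/5
Substitute back to find the minimum value:
f(-4/5) = 5 * (-4/5)^2 + 8 * (-4/5) - 2
= 16/5 - 32/5 - 2
= -26/5 = -5.20

-5.20


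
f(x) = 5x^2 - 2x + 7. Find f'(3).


Differentiate term by term using power and sum rules:
f(x) = 5x^2 - 2x + 7
f'(x) = 10x - 2
Substitute x = 3:
f'(3) = 10 * 3 - 2
= 30 - 2
= 28

28


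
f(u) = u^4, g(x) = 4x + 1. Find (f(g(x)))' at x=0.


Using the chain rule: (f(g(x)))' = f'(g(x)) * g'(x)
First, find g(0):
g(0) = 4 * 0 + 1 = 1
Next, f'(u) = 4u^3
And g'(x) = 4
So f'(g(0)) * g'(0)
= 4 * 1^3 * 4
= 4 * 1 * 4
= 16

16


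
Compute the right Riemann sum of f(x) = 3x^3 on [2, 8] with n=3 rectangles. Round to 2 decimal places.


Right Riemann sum uses right endpoints of each subinterval.
Interval: [2, 8], n = 3
dx = (8 - 2) / 3 = 2
Right endpoints: [4, 6, 8]
f values: [192, 648, 1536]
Sum = dx * (sum of f values)
= 2 * 2376
= 4752 = 4752.00

4752.00


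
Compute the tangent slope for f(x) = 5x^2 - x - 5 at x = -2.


The slope of the tangent line equals f'(x) at the point.
f(x) = 5x^2 - x - 5
f'(x) = 10x - 1
At x = -2:
f'(-2) = 10 * (-2) - 1
= -20 - 1
= -21

-21


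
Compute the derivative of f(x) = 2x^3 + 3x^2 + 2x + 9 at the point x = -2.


Differentiate f(x) = 2x^3 + 3x^2 + 2x + 9 term by term:
f'(x) = 6x^2 + 6x + 2
Substitute x = -2:
f'(-2) = 6 * (-2)^2 + 6 * (-2) + 2
= 24 - 12 + 2
= 14

14


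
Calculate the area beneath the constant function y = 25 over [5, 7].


The area under a constant function y = 25 is a rectangle.
Width = 7 - 5 = 2
Height = 25
Area = width * height
= 2 * 25
= 50

50


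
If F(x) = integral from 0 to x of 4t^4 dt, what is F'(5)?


By the Fundamental Theorem of Calculus (Part 1):
If F(x) = integral from 0 to x of f(t) dt, then F'(x) = f(x)
Here f(t) = 4t^4
So F'(x) = 4x^4
Evaluate at x = 5:
F'(5) = 4 * 5^4
= 4 * 625
= 2500

2500


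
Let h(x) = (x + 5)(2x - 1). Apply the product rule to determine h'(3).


Let u(x) = x + 5 and v(x) = 2x - 1
u'(x) = 1
v'(x) = 2
Product rule: h'(x) = u'(x)*v(x) + u(x)*v'(x)
= 1 * (2x - 1) + (x + 5) * 2
At x = 3:
u(3) = 1 * 3 + 5 = 8
v(3) = 2 * 3 - 1 = 5
h'(3) = 1 * 5 + 8 * 2
= 5 + 16
= 21

21


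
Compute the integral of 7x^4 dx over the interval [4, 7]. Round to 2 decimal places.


Find the antiderivative of 7x^4:
F(x) = 7/5 * x^5
Apply the Fundamental Theorem of Calculus:
F(7) - F(4)
= 7/5 * 7^5 - 7/5 * 4^5
= 7/5 * (16807 - 1024)
= 7/5 * 15783
= 110481/5 = 22096.20

22096.20


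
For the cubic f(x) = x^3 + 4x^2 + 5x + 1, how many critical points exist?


Find where f'(x) = 0:
f(x) = x^3 + 4x^2 + 5x + 1
f'(x) = 3x^2 + 8x + 5
This is a quadratic in x. Use the discriminant to count real roots.
Discriminant = (8)^2 - 4 * 3 * 5
= 64 - 60
= 4
Since discriminant > 0, f'(x) = 0 has 2 real solutions.
Number of critical points: 2

2


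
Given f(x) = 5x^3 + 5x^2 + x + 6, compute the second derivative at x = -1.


First derivative:
f'(x) = 15x^2 + 10x + 1
Second derivative:
f''(x) = 30x + 10
Substitute x = -1:
f''(-1) = 30 * (-1) + 10
= -30 + 10
= -20

-20


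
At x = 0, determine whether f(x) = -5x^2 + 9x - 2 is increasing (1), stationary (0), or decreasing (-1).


Compute f'(x) to determine behavior:
f'(x) = -10x + 9
f'(0) = -10 * 0 + 9
= 0 + 9
= 9
Since f'(0) > 0, the function is increasing (1)

1


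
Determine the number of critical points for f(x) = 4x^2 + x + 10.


Find where f'(x) = 0:
f'(x) = 8x + 1
Set f'(x) = 0:
8x + 1 = 0
x = -1 / 8 = -1/8
This is a linear equation in x, so there is exactly one solution.
Number of critical points: 1

1


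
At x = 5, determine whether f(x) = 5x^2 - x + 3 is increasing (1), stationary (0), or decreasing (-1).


Compute f'(x) to determine behavior:
f'(x) = 10x - 1
f'(5) = 10 * 5 - 1
= 50 - 1
= 49
Since f'(5) > 0, the function is increasing (1)

1


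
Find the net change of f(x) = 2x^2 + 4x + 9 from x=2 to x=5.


Net change = f(b) - f(a)
f(x) = 2x^2 + 4x + 9
Compute f(5):
f(5) = 2 * 5^2 + 4 * 5 + 9
= 50 + 20 + 9
= 79
Compute f(2):
f(2) = 2 * 2^2 + 4 * 2 + 9
= 8 + 8 + 9
= 25
Net change = 79 - 25 = 54

54


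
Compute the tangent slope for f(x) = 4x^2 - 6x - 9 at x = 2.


The slope of the tangent line equals f'(x) at the point.
f(x) = 4x^2 - 6x - 9
f'(x) = 8x - 6
At x = 2:
f'(2) = 8 * 2 - 6
= 16 - 6
= 10

10
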